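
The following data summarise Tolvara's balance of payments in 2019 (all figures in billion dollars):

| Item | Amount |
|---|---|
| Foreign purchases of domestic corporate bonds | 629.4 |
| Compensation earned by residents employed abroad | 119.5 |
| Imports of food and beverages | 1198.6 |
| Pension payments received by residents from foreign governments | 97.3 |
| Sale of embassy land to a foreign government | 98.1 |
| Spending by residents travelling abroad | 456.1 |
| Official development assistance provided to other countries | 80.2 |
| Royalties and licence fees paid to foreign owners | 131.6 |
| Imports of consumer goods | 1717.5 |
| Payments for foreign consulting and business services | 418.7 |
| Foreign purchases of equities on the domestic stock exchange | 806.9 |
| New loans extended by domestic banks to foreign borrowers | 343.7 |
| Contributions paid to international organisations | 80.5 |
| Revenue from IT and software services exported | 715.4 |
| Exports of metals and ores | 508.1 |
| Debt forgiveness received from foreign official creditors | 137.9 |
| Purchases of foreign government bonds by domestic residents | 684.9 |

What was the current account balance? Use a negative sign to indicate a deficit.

-2642.9

Goods: -1198.6 + 508.1 - 1717.5 = -2408.0
Services: 715.4 - 418.7 - 456.1 - 131.6 = -291.0
Primary income: 119.5
Secondary income: -80.5 + 97.3 - 80.2 = -63.4
Current account = (-2408.0) + (-291.0) + 119.5 + (-63.4) = -2642.9
(Excluded from the current account — financial account: foreign purchases of domestic corporate bonds 629.4, foreign purchases of equities on the domestic stock exchange 806.9, new loans extended by domestic banks to foreign borrowers 343.7, purchases of foreign government bonds by domestic residents 684.9; capital account: sale of embassy land to a foreign government 98.1, debt forgiveness received from foreign official creditors 137.9.)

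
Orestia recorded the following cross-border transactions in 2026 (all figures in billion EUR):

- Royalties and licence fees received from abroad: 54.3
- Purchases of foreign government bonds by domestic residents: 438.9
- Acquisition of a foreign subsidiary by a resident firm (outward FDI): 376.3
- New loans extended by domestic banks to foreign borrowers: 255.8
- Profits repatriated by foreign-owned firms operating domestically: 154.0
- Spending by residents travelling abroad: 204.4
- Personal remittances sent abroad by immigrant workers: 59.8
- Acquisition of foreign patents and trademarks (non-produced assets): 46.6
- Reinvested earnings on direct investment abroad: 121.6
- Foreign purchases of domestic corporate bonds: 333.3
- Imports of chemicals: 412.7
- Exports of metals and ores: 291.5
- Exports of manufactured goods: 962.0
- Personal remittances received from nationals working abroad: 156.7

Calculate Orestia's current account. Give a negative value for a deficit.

755.2

Goods: -412.7 + 962.0 + 291.5 = 840.8
Services: 54.3 - 204.4 = -150.1
Primary income: -154.0 + 121.6 = -32.4
Secondary income: 156.7 - 59.8 = 96.9
Current account = 840.8 + (-150.1) + (-32.4) + 96.9 = 755.2
(Excluded from the current account — financial account: purchases of foreign government bonds by domestic residents 438.9, acquisition of a foreign subsidiary by a resident firm (outward FDI) 376.3, new loans extended by domestic banks to foreign borrowers 255.8, foreign purchases of domestic corporate bonds 333.3; capital account: acquisition of foreign patents and trademarks (non-produced assets) 46.6.)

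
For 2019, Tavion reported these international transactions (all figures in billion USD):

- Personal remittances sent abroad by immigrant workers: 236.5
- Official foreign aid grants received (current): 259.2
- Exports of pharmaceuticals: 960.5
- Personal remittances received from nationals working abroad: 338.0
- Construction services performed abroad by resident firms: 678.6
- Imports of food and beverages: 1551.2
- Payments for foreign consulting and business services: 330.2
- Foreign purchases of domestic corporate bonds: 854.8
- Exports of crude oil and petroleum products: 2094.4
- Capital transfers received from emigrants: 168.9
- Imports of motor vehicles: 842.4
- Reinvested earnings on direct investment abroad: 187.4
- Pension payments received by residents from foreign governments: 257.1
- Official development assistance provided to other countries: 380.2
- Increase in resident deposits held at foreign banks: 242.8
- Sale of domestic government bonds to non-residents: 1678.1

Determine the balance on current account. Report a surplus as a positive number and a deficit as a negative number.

1434.7

Goods: -842.4 + 2094.4 + 960.5 - 1551.2 = 661.3
Services: 678.6 - 330.2 = 348.4
Primary income: 187.4
Secondary income: 338.0 - 380.2 + 259.2 + 257.1 - 236.5 = 237.6
Current account = 661.3 + 348.4 + 187.4 + 237.6 = 1434.7
(Excluded from the current account — financial account: foreign purchases of domestic corporate bonds 854.8, increase in resident deposits held at foreign banks 242.8, sale of domestic government bonds to non-residents 1678.1; capital account: capital transfers received from emigrants 168.9.)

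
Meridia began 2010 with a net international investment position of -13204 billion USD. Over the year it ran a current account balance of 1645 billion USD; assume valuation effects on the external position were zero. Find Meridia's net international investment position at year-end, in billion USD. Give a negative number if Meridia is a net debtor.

With no valuation effects, change in NIIP = current account = 1645
End-of-year NIIP = -13204 + 1645 = -11559

-11559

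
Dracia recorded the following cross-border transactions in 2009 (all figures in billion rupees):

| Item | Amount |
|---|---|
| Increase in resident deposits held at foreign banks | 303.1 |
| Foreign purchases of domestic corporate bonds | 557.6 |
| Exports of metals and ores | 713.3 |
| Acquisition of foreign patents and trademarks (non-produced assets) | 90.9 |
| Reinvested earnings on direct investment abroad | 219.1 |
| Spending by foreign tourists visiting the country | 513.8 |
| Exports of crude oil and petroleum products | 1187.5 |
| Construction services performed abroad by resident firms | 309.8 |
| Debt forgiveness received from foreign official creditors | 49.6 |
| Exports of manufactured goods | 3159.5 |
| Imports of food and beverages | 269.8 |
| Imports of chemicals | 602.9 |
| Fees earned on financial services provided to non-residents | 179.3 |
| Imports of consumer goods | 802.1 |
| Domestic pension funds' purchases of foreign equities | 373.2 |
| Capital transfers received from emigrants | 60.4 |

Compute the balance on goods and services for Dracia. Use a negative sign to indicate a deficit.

Goods: -269.8 - 802.1 + 3159.5 + 713.3 - 602.9 + 1187.5 = 3385.5
Services: 309.8 + 179.3 + 513.8 = 1002.9
Trade balance = 3385.5 + 1002.9 = 4388.4
(Excluded from the trade balance — financial account: increase in resident deposits held at foreign banks 303.1, foreign purchases of domestic corporate bonds 557.6, domestic pension funds' purchases of foreign equities 373.2; capital account: acquisition of foreign patents and trademarks (non-produced assets) 90.9, debt forgiveness received from foreign official creditors 49.6, capital transfers received from emigrants 60.4; primary income: reinvested earnings on direct investment abroad 219.1.)

4388.4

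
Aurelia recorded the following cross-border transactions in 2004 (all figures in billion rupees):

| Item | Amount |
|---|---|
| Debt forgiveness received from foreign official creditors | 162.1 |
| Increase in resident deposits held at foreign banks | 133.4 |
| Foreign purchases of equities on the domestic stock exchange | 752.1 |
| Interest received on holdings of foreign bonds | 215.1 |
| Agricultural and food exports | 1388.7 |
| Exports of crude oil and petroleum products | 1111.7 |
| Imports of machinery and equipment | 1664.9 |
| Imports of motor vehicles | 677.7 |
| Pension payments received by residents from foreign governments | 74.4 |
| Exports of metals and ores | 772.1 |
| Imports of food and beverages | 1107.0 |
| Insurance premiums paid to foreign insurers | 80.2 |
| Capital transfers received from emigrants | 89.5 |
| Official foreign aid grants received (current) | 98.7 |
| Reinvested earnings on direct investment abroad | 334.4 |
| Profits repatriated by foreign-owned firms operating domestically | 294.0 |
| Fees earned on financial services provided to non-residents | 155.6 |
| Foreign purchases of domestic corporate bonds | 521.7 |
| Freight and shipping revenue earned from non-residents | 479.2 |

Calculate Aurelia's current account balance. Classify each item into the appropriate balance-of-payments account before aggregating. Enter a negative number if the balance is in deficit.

806.1

Goods: -677.7 + 1388.7 + 1111.7 - 1664.9 - 1107.0 + 772.1 = -177.1
Services: -80.2 + 479.2 + 155.6 = 554.6
Primary income: 334.4 - 294.0 + 215.1 = 255.5
Secondary income: 74.4 + 98.7 = 173.1
Current account = (-177.1) + 554.6 + 255.5 + 173.1 = 806.1
(Excluded from the current account — capital account: debt forgiveness received from foreign official creditors 162.1, capital transfers received from emigrants 89.5; financial account: increase in resident deposits held at foreign banks 133.4, foreign purchases of equities on the domestic stock exchange 752.1, foreign purchases of domestic corporate bonds 521.7.)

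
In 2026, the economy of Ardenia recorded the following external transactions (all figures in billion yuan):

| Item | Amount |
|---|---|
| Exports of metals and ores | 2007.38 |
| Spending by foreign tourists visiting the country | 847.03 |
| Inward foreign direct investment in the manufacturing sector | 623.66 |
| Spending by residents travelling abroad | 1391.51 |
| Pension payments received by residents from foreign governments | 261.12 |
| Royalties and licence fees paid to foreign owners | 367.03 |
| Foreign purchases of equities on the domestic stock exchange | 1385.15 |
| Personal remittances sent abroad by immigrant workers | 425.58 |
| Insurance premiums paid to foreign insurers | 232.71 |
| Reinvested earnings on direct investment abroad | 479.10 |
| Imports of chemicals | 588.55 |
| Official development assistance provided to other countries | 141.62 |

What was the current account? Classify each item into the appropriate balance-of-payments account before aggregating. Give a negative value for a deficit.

Goods: 2007.38 - 588.55 = 1418.83
Services: -232.71 + 847.03 - 1391.51 - 367.03 = -1144.22
Primary income: 479.10
Secondary income: 261.12 - 141.62 - 425.58 = -306.08
Current account = 1418.83 + (-1144.22) + 479.10 + (-306.08) = 447.63
(Excluded from the current account — financial account: inward foreign direct investment in the manufacturing sector 623.66, foreign purchases of equities on the domestic stock exchange 1385.15.)

447.63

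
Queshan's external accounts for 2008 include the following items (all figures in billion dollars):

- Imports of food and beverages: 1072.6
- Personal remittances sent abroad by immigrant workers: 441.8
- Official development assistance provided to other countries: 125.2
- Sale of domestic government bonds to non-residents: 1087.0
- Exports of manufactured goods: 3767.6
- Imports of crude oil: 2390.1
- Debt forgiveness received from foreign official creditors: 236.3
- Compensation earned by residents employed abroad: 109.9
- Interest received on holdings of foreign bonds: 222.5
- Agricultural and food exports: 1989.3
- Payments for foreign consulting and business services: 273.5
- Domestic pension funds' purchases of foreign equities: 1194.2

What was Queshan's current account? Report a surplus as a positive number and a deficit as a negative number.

Goods: -1072.6 - 2390.1 + 1989.3 + 3767.6 = 2294.2
Services: -273.5
Primary income: 222.5 + 109.9 = 332.4
Secondary income: -125.2 - 441.8 = -567.0
Current account = 2294.2 + (-273.5) + 332.4 + (-567.0) = 1786.1
(Excluded from the current account — financial account: sale of domestic government bonds to non-residents 1087.0, domestic pension funds' purchases of foreign equities 1194.2; capital account: debt forgiveness received from foreign official creditors 236.3.)

1786.1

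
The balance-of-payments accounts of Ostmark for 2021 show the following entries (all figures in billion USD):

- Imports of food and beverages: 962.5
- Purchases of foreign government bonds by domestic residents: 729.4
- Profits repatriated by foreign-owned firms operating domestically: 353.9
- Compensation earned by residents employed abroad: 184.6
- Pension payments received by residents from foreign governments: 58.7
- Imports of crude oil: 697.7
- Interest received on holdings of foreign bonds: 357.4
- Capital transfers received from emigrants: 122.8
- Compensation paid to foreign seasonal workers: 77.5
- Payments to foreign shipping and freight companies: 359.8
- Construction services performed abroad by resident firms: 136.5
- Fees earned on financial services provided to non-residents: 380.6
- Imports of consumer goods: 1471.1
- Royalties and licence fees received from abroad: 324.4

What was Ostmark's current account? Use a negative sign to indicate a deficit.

-2480.3

Goods: -697.7 - 1471.1 - 962.5 = -3131.3
Services: 380.6 - 359.8 + 324.4 + 136.5 = 481.7
Primary income: -77.5 + 184.6 + 357.4 - 353.9 = 110.6
Secondary income: 58.7
Current account = (-3131.3) + 481.7 + 110.6 + 58.7 = -2480.3
(Excluded from the current account — financial account: purchases of foreign government bonds by domestic residents 729.4; capital account: capital transfers received from emigrants 122.8.)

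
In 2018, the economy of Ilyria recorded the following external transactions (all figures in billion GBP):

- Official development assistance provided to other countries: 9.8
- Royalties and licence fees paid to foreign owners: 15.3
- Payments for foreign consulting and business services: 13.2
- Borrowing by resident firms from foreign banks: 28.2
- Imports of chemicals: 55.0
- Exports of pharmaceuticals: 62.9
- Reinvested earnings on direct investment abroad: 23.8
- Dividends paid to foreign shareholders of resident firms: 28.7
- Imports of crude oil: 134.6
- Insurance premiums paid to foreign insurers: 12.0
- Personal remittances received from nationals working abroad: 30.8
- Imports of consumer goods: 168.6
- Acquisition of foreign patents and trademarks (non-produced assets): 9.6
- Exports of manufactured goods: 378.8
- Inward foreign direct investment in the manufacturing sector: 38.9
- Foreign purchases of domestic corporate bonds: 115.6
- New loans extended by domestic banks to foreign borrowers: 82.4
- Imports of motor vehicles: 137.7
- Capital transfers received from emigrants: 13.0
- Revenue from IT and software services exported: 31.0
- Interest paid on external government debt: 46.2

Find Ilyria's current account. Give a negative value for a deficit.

-93.8

Goods: -134.6 - 55.0 - 137.7 - 168.6 + 378.8 + 62.9 = -54.2
Services: 31.0 - 12.0 - 13.2 - 15.3 = -9.5
Primary income: -46.2 + 23.8 - 28.7 = -51.1
Secondary income: 30.8 - 9.8 = 21.0
Current account = (-54.2) + (-9.5) + (-51.1) + 21.0 = -93.8
(Excluded from the current account — financial account: borrowing by resident firms from foreign banks 28.2, inward foreign direct investment in the manufacturing sector 38.9, foreign purchases of domestic corporate bonds 115.6, new loans extended by domestic banks to foreign borrowers 82.4; capital account: acquisition of foreign patents and trademarks (non-produced assets) 9.6, capital transfers received from emigrants 13.0.)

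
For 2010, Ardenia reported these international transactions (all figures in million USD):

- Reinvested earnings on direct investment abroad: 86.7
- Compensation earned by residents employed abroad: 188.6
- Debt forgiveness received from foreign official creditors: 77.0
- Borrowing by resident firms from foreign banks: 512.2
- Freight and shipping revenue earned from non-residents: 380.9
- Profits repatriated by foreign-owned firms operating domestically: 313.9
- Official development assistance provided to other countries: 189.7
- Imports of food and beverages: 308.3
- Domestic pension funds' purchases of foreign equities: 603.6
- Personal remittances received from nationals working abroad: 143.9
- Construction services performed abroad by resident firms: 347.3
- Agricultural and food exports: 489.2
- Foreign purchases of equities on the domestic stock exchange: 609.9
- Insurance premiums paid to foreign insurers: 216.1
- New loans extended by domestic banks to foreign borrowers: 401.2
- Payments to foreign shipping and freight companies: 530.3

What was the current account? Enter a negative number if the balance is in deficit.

78.3

Goods: 489.2 - 308.3 = 180.9
Services: 380.9 - 530.3 + 347.3 - 216.1 = -18.2
Primary income: 86.7 - 313.9 + 188.6 = -38.6
Secondary income: 143.9 - 189.7 = -45.8
Current account = 180.9 + (-18.2) + (-38.6) + (-45.8) = 78.3
(Excluded from the current account — capital account: debt forgiveness received from foreign official creditors 77.0; financial account: borrowing by resident firms from foreign banks 512.2, domestic pension funds' purchases of foreign equities 603.6, foreign purchases of equities on the domestic stock exchange 609.9, new loans extended by domestic banks to foreign borrowers 401.2.)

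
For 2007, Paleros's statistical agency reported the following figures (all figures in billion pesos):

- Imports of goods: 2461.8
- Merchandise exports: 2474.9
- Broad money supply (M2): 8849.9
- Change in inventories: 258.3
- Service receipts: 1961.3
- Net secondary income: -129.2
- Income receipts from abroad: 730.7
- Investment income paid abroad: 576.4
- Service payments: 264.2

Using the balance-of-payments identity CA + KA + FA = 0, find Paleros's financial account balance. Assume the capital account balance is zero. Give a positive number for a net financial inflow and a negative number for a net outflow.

-1735.3

Goods balance = 2474.9 - 2461.8 = 13.1
Services balance = 1961.3 - 264.2 = 1697.1
Trade balance (goods + services) = 13.1 + 1697.1 = 1710.2
Net primary income = 730.7 - 576.4 = 154.3
Net secondary income = -129.2
Current account = 1710.2 + 154.3 + (-129.2) = 1735.3
Financial account = -(1735.3) = -1735.3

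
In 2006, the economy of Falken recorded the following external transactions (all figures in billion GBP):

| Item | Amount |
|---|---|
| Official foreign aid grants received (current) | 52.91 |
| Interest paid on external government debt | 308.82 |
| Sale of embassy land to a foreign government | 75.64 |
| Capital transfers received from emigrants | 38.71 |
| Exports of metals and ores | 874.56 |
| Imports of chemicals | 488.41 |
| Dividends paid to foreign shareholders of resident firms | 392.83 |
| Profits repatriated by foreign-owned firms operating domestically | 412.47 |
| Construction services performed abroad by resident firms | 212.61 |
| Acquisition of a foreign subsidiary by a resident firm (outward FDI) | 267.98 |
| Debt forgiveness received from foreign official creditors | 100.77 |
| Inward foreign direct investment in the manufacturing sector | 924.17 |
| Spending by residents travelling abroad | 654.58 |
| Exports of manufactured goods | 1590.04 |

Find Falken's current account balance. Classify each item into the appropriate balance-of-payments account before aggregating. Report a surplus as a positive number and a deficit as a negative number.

473.01

Goods: 874.56 + 1590.04 - 488.41 = 1976.19
Services: -654.58 + 212.61 = -441.97
Primary income: -392.83 - 412.47 - 308.82 = -1114.12
Secondary income: 52.91
Current account = 1976.19 + (-441.97) + (-1114.12) + 52.91 = 473.01
(Excluded from the current account — capital account: sale of embassy land to a foreign government 75.64, capital transfers received from emigrants 38.71, debt forgiveness received from foreign official creditors 100.77; financial account: acquisition of a foreign subsidiary by a resident firm (outward FDI) 267.98, inward foreign direct investment in the manufacturing sector 924.17.)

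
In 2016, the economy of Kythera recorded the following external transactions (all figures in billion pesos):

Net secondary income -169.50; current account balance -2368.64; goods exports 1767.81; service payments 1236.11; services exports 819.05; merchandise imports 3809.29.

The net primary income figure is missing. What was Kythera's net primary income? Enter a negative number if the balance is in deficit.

259.40

Current account = goods balance + services balance + net primary income + net secondary income
Sum of the known components = -2628.04
Net primary income = CA - (known components) = -2368.64 - (-2628.04) = 259.40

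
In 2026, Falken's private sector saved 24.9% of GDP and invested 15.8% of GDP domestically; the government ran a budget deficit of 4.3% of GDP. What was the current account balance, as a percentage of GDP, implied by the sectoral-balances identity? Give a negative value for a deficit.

By the sectoral-balances identity, CA = (S_private - I) + (T - G).
Private balance = 24.9 - 15.8 = 9.1
Government balance (T - G) = -4.3
CA = 9.1 + (-4.3) = 4.8

4.8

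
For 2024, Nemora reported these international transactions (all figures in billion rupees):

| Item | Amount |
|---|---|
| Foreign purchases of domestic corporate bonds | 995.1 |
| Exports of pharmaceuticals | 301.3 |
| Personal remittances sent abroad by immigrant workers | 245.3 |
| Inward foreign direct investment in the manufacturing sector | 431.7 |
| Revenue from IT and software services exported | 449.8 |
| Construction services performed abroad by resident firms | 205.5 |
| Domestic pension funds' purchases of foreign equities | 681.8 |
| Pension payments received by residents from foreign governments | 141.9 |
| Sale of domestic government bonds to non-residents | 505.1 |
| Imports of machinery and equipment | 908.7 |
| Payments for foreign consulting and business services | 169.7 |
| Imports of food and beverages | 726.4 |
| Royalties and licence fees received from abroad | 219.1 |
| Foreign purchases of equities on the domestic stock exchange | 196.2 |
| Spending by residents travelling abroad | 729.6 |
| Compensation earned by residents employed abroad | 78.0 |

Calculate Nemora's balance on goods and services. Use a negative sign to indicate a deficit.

-1358.7

Goods: -908.7 - 726.4 + 301.3 = -1333.8
Services: -169.7 + 219.1 - 729.6 + 205.5 + 449.8 = -24.9
Trade balance = -1333.8 + (-24.9) = -1358.7
(Excluded from the trade balance — financial account: foreign purchases of domestic corporate bonds 995.1, inward foreign direct investment in the manufacturing sector 431.7, domestic pension funds' purchases of foreign equities 681.8, sale of domestic government bonds to non-residents 505.1, foreign purchases of equities on the domestic stock exchange 196.2; secondary income: personal remittances sent abroad by immigrant workers 245.3, pension payments received by residents from foreign governments 141.9; primary income: compensation earned by residents employed abroad 78.0.)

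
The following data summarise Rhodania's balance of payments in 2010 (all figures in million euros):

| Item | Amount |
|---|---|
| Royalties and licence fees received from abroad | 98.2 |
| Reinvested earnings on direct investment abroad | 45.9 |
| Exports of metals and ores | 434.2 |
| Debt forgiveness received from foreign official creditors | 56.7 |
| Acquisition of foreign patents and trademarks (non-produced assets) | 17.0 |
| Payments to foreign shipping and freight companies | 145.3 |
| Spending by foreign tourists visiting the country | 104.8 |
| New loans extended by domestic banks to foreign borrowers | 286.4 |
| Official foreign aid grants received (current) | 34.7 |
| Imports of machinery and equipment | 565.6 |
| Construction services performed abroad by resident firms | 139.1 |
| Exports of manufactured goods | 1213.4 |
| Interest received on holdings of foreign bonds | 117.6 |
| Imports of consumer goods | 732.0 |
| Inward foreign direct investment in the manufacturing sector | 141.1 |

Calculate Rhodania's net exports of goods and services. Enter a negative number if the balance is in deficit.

Goods: 434.2 - 565.6 - 732.0 + 1213.4 = 350.0
Services: 104.8 + 98.2 + 139.1 - 145.3 = 196.8
Trade balance = 350.0 + 196.8 = 546.8
(Excluded from the trade balance — primary income: reinvested earnings on direct investment abroad 45.9, interest received on holdings of foreign bonds 117.6; capital account: debt forgiveness received from foreign official creditors 56.7, acquisition of foreign patents and trademarks (non-produced assets) 17.0; financial account: new loans extended by domestic banks to foreign borrowers 286.4, inward foreign direct investment in the manufacturing sector 141.1; secondary income: official foreign aid grants received (current) 34.7.)

546.8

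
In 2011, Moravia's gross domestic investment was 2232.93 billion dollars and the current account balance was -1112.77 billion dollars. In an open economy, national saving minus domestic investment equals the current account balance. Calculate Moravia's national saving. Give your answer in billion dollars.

1120.16

S - I = CA (net lending to the rest of the world).
S = I + CA = 2232.93 + (-1112.77) = 1120.16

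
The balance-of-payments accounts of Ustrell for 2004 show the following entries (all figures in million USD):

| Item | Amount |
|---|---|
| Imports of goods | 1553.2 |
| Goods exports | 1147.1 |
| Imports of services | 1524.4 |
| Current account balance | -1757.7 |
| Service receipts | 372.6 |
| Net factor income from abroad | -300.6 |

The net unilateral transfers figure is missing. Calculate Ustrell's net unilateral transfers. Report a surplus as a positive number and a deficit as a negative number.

100.8

Current account = goods balance + services balance + net primary income + net secondary income
Sum of the known components = -1858.5
Net unilateral transfers = CA - (known components) = -1757.7 - (-1858.5) = 100.8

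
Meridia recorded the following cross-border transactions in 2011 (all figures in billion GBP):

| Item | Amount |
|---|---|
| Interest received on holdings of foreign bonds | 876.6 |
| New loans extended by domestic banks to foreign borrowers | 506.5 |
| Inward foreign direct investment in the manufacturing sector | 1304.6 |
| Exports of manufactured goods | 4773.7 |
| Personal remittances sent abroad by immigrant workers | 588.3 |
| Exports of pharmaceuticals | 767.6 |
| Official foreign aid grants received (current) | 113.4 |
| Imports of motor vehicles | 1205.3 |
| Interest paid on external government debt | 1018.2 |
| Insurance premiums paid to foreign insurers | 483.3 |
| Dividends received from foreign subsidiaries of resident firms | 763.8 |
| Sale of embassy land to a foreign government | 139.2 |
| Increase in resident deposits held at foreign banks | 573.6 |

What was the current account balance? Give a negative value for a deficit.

4000.0

Goods: -1205.3 + 767.6 + 4773.7 = 4336.0
Services: -483.3
Primary income: -1018.2 + 876.6 + 763.8 = 622.2
Secondary income: -588.3 + 113.4 = -474.9
Current account = 4336.0 + (-483.3) + 622.2 + (-474.9) = 4000.0
(Excluded from the current account — financial account: new loans extended by domestic banks to foreign borrowers 506.5, inward foreign direct investment in the manufacturing sector 1304.6, increase in resident deposits held at foreign banks 573.6; capital account: sale of embassy land to a foreign government 139.2.)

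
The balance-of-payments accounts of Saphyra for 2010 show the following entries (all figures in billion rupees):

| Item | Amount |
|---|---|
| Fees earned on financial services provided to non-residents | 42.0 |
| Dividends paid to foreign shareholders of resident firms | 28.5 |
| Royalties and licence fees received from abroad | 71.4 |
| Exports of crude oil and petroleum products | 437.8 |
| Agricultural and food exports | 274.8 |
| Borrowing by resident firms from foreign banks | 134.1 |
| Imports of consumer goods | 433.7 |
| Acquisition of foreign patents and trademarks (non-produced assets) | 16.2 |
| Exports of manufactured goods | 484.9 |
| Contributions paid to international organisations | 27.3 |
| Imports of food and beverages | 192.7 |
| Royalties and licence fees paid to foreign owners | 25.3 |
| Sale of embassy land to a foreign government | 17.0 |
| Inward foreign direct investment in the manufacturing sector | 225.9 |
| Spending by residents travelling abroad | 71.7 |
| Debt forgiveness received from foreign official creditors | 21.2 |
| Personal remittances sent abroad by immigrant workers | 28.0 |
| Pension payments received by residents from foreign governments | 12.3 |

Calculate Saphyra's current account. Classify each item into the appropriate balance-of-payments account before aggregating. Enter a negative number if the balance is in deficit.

Goods: 437.8 - 192.7 + 484.9 - 433.7 + 274.8 = 571.1
Services: -25.3 + 71.4 + 42.0 - 71.7 = 16.4
Primary income: -28.5
Secondary income: -27.3 + 12.3 - 28.0 = -43.0
Current account = 571.1 + 16.4 + (-28.5) + (-43.0) = 516.0
(Excluded from the current account — financial account: borrowing by resident firms from foreign banks 134.1, inward foreign direct investment in the manufacturing sector 225.9; capital account: acquisition of foreign patents and trademarks (non-produced assets) 16.2, sale of embassy land to a foreign government 17.0, debt forgiveness received from foreign official creditors 21.2.)

516.0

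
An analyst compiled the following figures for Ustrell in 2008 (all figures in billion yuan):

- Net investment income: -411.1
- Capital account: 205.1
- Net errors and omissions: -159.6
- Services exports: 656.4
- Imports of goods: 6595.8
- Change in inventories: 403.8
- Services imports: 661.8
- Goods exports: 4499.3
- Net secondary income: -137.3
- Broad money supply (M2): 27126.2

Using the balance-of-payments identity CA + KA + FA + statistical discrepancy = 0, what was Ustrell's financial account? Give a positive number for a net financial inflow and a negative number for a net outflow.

2604.8

Goods balance = 4499.3 - 6595.8 = -2096.5
Services balance = 656.4 - 661.8 = -5.4
Trade balance (goods + services) = -2096.5 + (-5.4) = -2101.9
Net primary income = -411.1
Net secondary income = -137.3
Current account = -2101.9 + (-411.1) + (-137.3) = -2650.3
Financial account = -(-2650.3 + 205.1 + (-159.6)) = 2604.8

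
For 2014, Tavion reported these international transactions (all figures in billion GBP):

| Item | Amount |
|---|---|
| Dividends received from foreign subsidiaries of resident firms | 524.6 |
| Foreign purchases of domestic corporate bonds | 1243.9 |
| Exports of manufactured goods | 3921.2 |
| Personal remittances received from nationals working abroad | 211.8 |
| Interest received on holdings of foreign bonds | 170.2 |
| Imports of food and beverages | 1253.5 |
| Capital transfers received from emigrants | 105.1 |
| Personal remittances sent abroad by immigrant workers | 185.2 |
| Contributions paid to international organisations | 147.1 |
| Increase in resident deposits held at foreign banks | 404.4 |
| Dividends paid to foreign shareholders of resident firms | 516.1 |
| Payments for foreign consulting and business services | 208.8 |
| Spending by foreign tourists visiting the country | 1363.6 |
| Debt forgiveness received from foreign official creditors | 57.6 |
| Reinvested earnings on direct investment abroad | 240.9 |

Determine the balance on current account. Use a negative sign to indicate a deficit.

Goods: -1253.5 + 3921.2 = 2667.7
Services: -208.8 + 1363.6 = 1154.8
Primary income: -516.1 + 170.2 + 240.9 + 524.6 = 419.6
Secondary income: -185.2 + 211.8 - 147.1 = -120.5
Current account = 2667.7 + 1154.8 + 419.6 + (-120.5) = 4121.6
(Excluded from the current account — financial account: foreign purchases of domestic corporate bonds 1243.9, increase in resident deposits held at foreign banks 404.4; capital account: capital transfers received from emigrants 105.1, debt forgiveness received from foreign official creditors 57.6.)

4121.6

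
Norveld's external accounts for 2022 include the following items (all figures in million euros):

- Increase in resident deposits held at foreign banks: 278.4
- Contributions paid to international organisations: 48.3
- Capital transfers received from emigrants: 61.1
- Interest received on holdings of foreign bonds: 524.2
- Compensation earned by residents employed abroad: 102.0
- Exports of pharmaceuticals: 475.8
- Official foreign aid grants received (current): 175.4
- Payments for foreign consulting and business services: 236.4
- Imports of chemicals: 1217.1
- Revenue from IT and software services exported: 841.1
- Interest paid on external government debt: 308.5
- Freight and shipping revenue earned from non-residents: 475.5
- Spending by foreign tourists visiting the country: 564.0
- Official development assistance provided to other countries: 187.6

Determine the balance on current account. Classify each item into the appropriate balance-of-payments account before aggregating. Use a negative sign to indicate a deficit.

Goods: -1217.1 + 475.8 = -741.3
Services: 564.0 + 841.1 + 475.5 - 236.4 = 1644.2
Primary income: -308.5 + 102.0 + 524.2 = 317.7
Secondary income: 175.4 - 48.3 - 187.6 = -60.5
Current account = (-741.3) + 1644.2 + 317.7 + (-60.5) = 1160.1
(Excluded from the current account — financial account: increase in resident deposits held at foreign banks 278.4; capital account: capital transfers received from emigrants 61.1.)

1160.1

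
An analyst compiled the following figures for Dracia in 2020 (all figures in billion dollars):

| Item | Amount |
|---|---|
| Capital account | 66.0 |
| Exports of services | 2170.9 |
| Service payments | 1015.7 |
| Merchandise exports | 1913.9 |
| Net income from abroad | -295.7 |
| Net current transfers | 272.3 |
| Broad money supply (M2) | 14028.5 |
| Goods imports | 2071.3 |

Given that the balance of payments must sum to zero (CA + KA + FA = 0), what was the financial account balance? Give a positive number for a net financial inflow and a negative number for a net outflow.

Goods balance = 1913.9 - 2071.3 = -157.4
Services balance = 2170.9 - 1015.7 = 1155.2
Trade balance (goods + services) = -157.4 + 1155.2 = 997.8
Net primary income = -295.7
Net secondary income = 272.3
Current account = 997.8 + (-295.7) + 272.3 = 974.4
Financial account = -(974.4 + 66.0) = -1040.4

-1040.4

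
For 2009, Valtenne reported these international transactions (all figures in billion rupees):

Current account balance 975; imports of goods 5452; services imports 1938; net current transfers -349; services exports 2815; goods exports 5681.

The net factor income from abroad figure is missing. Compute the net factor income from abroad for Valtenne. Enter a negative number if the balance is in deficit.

Current account = goods balance + services balance + net primary income + net secondary income
Sum of the known components = 757
Net factor income from abroad = CA - (known components) = 975 - 757 = 218

218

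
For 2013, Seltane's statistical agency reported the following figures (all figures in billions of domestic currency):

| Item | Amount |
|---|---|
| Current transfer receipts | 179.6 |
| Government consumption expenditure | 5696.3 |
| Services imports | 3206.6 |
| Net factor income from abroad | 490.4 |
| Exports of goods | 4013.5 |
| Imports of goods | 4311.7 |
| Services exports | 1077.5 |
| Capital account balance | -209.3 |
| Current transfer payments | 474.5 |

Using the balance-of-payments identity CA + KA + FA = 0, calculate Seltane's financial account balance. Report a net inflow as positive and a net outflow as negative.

Goods balance = 4013.5 - 4311.7 = -298.2
Services balance = 1077.5 - 3206.6 = -2129.1
Trade balance (goods + services) = -298.2 + (-2129.1) = -2427.3
Net primary income = 490.4
Net secondary income = 179.6 - 474.5 = -294.9
Current account = -2427.3 + 490.4 + (-294.9) = -2231.8
Financial account = -(-2231.8 + (-209.3)) = 2441.1

2441.1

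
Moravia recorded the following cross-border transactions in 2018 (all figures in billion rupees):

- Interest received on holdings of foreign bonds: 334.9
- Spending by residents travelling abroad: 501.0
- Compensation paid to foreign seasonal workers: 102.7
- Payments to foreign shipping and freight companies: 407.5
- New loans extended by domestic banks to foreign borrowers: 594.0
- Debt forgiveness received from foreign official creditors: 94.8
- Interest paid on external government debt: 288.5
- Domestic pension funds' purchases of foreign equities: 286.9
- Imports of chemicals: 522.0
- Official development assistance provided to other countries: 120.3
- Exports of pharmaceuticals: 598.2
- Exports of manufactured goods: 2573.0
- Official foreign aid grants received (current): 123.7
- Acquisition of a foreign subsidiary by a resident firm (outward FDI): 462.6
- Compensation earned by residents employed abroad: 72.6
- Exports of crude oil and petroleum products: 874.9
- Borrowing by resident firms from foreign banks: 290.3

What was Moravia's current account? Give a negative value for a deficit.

Goods: 2573.0 - 522.0 + 598.2 + 874.9 = 3524.1
Services: -407.5 - 501.0 = -908.5
Primary income: 72.6 - 102.7 - 288.5 + 334.9 = 16.3
Secondary income: -120.3 + 123.7 = 3.4
Current account = 3524.1 + (-908.5) + 16.3 + 3.4 = 2635.3
(Excluded from the current account — financial account: new loans extended by domestic banks to foreign borrowers 594.0, domestic pension funds' purchases of foreign equities 286.9, acquisition of a foreign subsidiary by a resident firm (outward FDI) 462.6, borrowing by resident firms from foreign banks 290.3; capital account: debt forgiveness received from foreign official creditors 94.8.)

2635.3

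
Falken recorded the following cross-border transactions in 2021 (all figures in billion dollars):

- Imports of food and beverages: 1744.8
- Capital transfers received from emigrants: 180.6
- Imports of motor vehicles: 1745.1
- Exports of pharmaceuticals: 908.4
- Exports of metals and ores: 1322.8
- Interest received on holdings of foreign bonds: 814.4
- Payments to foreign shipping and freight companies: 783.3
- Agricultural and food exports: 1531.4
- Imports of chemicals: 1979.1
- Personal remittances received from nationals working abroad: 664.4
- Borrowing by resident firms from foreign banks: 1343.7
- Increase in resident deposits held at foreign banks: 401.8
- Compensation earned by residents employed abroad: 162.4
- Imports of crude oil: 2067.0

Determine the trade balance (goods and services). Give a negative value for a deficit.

Goods: -2067.0 + 1322.8 - 1744.8 - 1979.1 + 908.4 - 1745.1 + 1531.4 = -3773.4
Services: -783.3
Trade balance = -3773.4 + (-783.3) = -4556.7
(Excluded from the trade balance — capital account: capital transfers received from emigrants 180.6; primary income: interest received on holdings of foreign bonds 814.4, compensation earned by residents employed abroad 162.4; secondary income: personal remittances received from nationals working abroad 664.4; financial account: borrowing by resident firms from foreign banks 1343.7, increase in resident deposits held at foreign banks 401.8.)

-4556.7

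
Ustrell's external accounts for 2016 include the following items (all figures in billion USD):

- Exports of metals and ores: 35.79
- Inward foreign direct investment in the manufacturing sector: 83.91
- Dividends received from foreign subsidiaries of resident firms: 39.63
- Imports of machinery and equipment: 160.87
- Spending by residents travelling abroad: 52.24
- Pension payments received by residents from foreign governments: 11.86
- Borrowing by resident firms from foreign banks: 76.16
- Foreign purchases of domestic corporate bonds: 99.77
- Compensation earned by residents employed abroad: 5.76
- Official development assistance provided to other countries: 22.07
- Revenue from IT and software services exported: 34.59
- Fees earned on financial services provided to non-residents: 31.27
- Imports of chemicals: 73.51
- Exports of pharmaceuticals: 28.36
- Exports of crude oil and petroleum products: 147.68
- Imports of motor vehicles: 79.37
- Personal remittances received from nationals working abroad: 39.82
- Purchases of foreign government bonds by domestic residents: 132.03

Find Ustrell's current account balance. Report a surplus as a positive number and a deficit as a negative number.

Goods: 28.36 + 35.79 - 160.87 + 147.68 - 79.37 - 73.51 = -101.92
Services: 34.59 - 52.24 + 31.27 = 13.62
Primary income: 39.63 + 5.76 = 45.39
Secondary income: 39.82 + 11.86 - 22.07 = 29.61
Current account = (-101.92) + 13.62 + 45.39 + 29.61 = -13.30
(Excluded from the current account — financial account: inward foreign direct investment in the manufacturing sector 83.91, borrowing by resident firms from foreign banks 76.16, foreign purchases of domestic corporate bonds 99.77, purchases of foreign government bonds by domestic residents 132.03.)

-13.30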